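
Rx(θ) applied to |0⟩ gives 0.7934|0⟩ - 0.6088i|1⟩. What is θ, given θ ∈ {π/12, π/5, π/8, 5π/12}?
5π/12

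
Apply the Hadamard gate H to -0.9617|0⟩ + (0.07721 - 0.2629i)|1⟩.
(-0.6254 - 0.1859i)|0⟩ + (-0.7346 + 0.1859i)|1⟩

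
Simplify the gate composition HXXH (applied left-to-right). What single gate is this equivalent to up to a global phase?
I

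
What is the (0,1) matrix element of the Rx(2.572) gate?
-0.9597i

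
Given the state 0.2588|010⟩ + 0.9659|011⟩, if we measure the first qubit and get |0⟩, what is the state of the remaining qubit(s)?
0.2588|10⟩ + 0.9659|11⟩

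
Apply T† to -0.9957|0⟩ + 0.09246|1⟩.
-0.9957|0⟩ + (0.06538 - 0.06538i)|1⟩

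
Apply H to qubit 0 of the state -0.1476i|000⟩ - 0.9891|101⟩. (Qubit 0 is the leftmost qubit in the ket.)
-0.1044i|000⟩ - 0.6994|001⟩ - 0.1044i|100⟩ + 0.6994|101⟩

H on qubit 0 mixes each pair of kets that differ only in qubit 0: amplitudes (a, b) of (|…0…⟩, |…1…⟩) become ((a + b)/√2, (a − b)/√2). Kets absent from the input have amplitude 0.
(|000⟩, |100⟩): (a, b) = (-0.1476i, 0) → (-0.1044i, -0.1044i)
(|001⟩, |101⟩): (a, b) = (0, -0.9891) → (-0.6994, 0.6994)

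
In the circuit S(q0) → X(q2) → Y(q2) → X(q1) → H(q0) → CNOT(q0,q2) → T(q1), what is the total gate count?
7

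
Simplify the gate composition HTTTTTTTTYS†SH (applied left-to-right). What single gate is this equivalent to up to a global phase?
Y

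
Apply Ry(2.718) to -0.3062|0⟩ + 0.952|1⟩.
-0.9951|0⟩ - 0.09923|1⟩

Ry(2.718) = [[cos(θ/2), −sin(θ/2)], [sin(θ/2), cos(θ/2)]]; θ = 2.718, cos(θ/2) ≈ 0.210216, sin(θ/2) ≈ 0.977655.
With a = amp(|0⟩) = -0.3062 and b = amp(|1⟩) = 0.952:
new amp(|0⟩) = (0.210216)·a + (-0.977655)·b = -0.9951
new amp(|1⟩) = (0.977655)·a + (0.210216)·b = -0.09923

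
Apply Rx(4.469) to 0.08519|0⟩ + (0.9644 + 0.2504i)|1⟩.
(0.1448 - 0.7597i)|0⟩ + (-0.5941 - 0.2214i)|1⟩

Rx(4.469) = [[cos(θ/2), −i·sin(θ/2)], [−i·sin(θ/2), cos(θ/2)]]; θ = 4.469, cos(θ/2) ≈ -0.616039, sin(θ/2) ≈ 0.787716.
With a = amp(|0⟩) = 0.08519 and b = amp(|1⟩) = (0.9644 + 0.2504i):
new amp(|0⟩) = (-0.616039)·a + (-0.787716i)·b = (0.1448 - 0.7597i)
new amp(|1⟩) = (-0.787716i)·a + (-0.616039)·b = (-0.5941 - 0.2214i)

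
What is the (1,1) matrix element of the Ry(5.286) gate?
-0.8783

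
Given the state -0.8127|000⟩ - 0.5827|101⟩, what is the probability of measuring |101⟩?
0.3395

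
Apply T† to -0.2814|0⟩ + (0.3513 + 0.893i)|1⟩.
-0.2814|0⟩ + (0.8799 + 0.383i)|1⟩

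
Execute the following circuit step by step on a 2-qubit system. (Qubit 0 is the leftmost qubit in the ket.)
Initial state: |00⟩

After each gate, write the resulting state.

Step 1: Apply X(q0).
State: |10⟩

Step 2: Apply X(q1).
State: |11⟩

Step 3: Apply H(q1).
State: 1/√2|10⟩ - 1/√2|11⟩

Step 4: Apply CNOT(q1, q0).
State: -1/√2|01⟩ + 1/√2|10⟩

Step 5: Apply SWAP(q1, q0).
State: 1/√2|01⟩ - 1/√2|10⟩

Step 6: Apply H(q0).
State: -1/2|00⟩ + 1/2|01⟩ + 1/2|10⟩ + 1/2|11⟩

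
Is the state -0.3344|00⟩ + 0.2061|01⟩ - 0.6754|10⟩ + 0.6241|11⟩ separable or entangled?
Entangled

Writing the state as a|00⟩ + b|01⟩ + c|10⟩ + d|11⟩, it is a product state iff ad − bc = 0.
Here (a, b, c, d) = (-0.3344, 0.2061, -0.6754, 0.6241): ad − bc = (-0.3344)(0.6241) − (0.2061)(-0.6754) = -0.0695 ≠ 0, so the state is entangled.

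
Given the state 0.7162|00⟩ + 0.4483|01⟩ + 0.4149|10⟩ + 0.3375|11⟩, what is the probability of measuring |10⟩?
0.1721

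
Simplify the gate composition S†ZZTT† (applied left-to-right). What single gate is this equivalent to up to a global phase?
S†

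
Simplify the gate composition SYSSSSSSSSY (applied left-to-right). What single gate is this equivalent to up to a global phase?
S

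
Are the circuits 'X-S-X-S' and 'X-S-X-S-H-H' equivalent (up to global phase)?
Yes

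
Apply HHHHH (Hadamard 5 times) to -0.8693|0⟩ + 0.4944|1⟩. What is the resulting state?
-0.2651|0⟩ - 0.9643|1⟩

H² = I, so H^5 = H: a single Hadamard. With (a, b) = (-0.8693, 0.4944), H gives ((a + b)/√2, (a − b)/√2) = (-0.2651, -0.9643).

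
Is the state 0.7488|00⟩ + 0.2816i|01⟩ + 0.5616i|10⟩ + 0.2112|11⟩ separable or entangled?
Entangled

Writing the state as a|00⟩ + b|01⟩ + c|10⟩ + d|11⟩, it is a product state iff ad − bc = 0.
Here (a, b, c, d) = (0.7488, 0.2816i, 0.5616i, 0.2112): ad − bc = (0.7488)(0.2112) − (0.2816i)(0.5616i) = 0.3163 ≠ 0, so the state is entangled.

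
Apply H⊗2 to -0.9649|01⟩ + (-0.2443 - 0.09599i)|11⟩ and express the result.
(-0.6046 - 0.048i)|00⟩ + (0.6046 + 0.048i)|01⟩ + (-0.3603 + 0.048i)|10⟩ + (0.3603 - 0.048i)|11⟩

H⊗2 gives amp(|y⟩) = (1/2) Σ_x (−1)^(x·y) amp(|x⟩), where x·y is the number of positions in which both x and y have a 1.
|00⟩: (-0.9649 + (-0.2443 - 0.09599i))/2 = (-0.6046 - 0.048i)
|01⟩: (0.9649 - (-0.2443 - 0.09599i))/2 = (0.6046 + 0.048i)
|10⟩: (-0.9649 - (-0.2443 - 0.09599i))/2 = (-0.3603 + 0.048i)
|11⟩: (0.9649 + (-0.2443 - 0.09599i))/2 = (0.3603 - 0.048i)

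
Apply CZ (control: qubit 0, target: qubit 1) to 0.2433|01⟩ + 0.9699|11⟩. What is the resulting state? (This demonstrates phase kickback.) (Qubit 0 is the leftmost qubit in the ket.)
0.2433|01⟩ - 0.9699|11⟩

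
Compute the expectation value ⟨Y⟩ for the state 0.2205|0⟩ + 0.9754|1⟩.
0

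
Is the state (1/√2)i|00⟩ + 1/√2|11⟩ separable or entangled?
Entangled

Writing the state as a|00⟩ + b|01⟩ + c|10⟩ + d|11⟩, it is a product state iff ad − bc = 0.
Here (a, b, c, d) = ((1/√2)i, 0, 0, 1/√2): ad − bc = ((1/√2)i)(1/√2) − (0)(0) = (1/2)i ≠ 0, so the state is entangled.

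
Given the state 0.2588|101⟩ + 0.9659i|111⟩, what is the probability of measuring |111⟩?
0.933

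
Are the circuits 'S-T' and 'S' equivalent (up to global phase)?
No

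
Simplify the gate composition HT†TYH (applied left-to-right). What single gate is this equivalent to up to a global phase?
Y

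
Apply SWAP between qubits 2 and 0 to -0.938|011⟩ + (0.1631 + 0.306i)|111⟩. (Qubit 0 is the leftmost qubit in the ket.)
-0.938|110⟩ + (0.1631 + 0.306i)|111⟩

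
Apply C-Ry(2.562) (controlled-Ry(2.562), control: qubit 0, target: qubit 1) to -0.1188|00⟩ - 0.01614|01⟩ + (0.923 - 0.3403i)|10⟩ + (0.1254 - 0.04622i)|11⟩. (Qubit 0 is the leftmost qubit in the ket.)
-0.1188|00⟩ - 0.01614|01⟩ + (0.1436 - 0.05295i)|10⟩ + (0.9203 - 0.3393i)|11⟩

C-Ry(2.562) leaves the control-|0⟩ kets |00⟩, |01⟩ unchanged and applies Ry(2.562) to qubit 1 on the control-|1⟩ pair (|10⟩, |11⟩).
Ry(2.562) = [[cos(θ/2), −sin(θ/2)], [sin(θ/2), cos(θ/2)]]; θ = 2.562, cos(θ/2) ≈ 0.285757, sin(θ/2) ≈ 0.958302.
With a = amp(|10⟩) = (0.923 - 0.3403i) and b = amp(|11⟩) = (0.1254 - 0.04622i):
new amp(|10⟩) = (0.285757)·a + (-0.958302)·b = (0.1436 - 0.05295i)
new amp(|11⟩) = (0.958302)·a + (0.285757)·b = (0.9203 - 0.3393i)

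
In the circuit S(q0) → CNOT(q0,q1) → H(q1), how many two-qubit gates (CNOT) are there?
1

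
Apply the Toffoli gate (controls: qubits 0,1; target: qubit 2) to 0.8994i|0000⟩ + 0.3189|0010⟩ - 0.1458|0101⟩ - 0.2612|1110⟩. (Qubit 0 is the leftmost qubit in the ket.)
0.8994i|0000⟩ + 0.3189|0010⟩ - 0.1458|0101⟩ - 0.2612|1100⟩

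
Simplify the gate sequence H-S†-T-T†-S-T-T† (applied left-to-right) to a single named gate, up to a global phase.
H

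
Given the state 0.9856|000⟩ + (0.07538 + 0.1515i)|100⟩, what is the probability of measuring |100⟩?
0.02863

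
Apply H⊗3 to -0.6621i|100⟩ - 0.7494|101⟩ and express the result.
(-0.265 - 0.2341i)|000⟩ + (0.265 - 0.2341i)|001⟩ + (-0.265 - 0.2341i)|010⟩ + (0.265 - 0.2341i)|011⟩ + (0.265 + 0.2341i)|100⟩ + (-0.265 + 0.2341i)|101⟩ + (0.265 + 0.2341i)|110⟩ + (-0.265 + 0.2341i)|111⟩

H⊗3 gives amp(|y⟩) = (1/2√2) Σ_x (−1)^(x·y) amp(|x⟩), where x·y is the number of positions in which both x and y have a 1.
|000⟩: (-0.6621i - 0.7494)/(2√2) = (-0.265 - 0.2341i)
|001⟩: (-0.6621i + 0.7494)/(2√2) = (0.265 - 0.2341i)
|010⟩: (-0.6621i - 0.7494)/(2√2) = (-0.265 - 0.2341i)
|011⟩: (-0.6621i + 0.7494)/(2√2) = (0.265 - 0.2341i)
|100⟩: (0.6621i + 0.7494)/(2√2) = (0.265 + 0.2341i)
|101⟩: (0.6621i - 0.7494)/(2√2) = (-0.265 + 0.2341i)
|110⟩: (0.6621i + 0.7494)/(2√2) = (0.265 + 0.2341i)
|111⟩: (0.6621i - 0.7494)/(2√2) = (-0.265 + 0.2341i)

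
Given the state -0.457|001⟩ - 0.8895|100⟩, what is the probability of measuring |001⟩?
0.2088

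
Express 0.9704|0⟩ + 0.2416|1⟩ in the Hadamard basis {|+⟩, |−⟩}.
0.857|+⟩ + 0.5153|−⟩

With |ψ⟩ = α|0⟩ + β|1⟩, the Hadamard-basis coefficients are ⟨+|ψ⟩ = (α + β)/√2 and ⟨−|ψ⟩ = (α − β)/√2.
Here α = 0.9704, β = 0.2416: (α + β)/√2 = 0.857, (α − β)/√2 = 0.5153.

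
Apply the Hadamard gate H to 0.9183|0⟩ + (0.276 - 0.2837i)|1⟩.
(0.8445 - 0.2006i)|0⟩ + (0.4542 + 0.2006i)|1⟩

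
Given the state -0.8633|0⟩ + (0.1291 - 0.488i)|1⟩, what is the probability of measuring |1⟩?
0.2548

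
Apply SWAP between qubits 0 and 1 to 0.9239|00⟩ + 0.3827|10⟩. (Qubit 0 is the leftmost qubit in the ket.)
0.9239|00⟩ + 0.3827|01⟩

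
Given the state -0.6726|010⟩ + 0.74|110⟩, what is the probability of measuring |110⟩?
0.5476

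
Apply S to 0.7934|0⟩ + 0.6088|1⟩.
0.7934|0⟩ + 0.6088i|1⟩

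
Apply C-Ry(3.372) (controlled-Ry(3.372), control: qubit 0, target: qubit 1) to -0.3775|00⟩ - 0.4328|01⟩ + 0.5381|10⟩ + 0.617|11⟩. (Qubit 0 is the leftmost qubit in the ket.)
-0.3775|00⟩ - 0.4328|01⟩ - 0.6748|10⟩ + 0.4636|11⟩

C-Ry(3.372) leaves the control-|0⟩ kets |00⟩, |01⟩ unchanged and applies Ry(3.372) to qubit 1 on the control-|1⟩ pair (|10⟩, |11⟩).
Ry(3.372) = [[cos(θ/2), −sin(θ/2)], [sin(θ/2), cos(θ/2)]]; θ = 3.372, cos(θ/2) ≈ -0.114949, sin(θ/2) ≈ 0.993371.
With a = amp(|10⟩) = 0.5381 and b = amp(|11⟩) = 0.617:
new amp(|10⟩) = (-0.114949)·a + (-0.993371)·b = -0.6748
new amp(|11⟩) = (0.993371)·a + (-0.114949)·b = 0.4636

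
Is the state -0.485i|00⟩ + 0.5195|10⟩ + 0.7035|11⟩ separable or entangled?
Entangled

Writing the state as a|00⟩ + b|01⟩ + c|10⟩ + d|11⟩, it is a product state iff ad − bc = 0.
Here (a, b, c, d) = (-0.485i, 0, 0.5195, 0.7035): ad − bc = (-0.485i)(0.7035) − (0)(0.5195) = -0.3412i ≠ 0, so the state is entangled.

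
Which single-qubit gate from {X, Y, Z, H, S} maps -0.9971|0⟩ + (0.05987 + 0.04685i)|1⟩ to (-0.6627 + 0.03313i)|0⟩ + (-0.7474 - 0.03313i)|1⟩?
H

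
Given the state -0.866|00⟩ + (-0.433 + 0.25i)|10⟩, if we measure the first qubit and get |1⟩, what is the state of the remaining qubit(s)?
(-0.866 + 0.5i)|0⟩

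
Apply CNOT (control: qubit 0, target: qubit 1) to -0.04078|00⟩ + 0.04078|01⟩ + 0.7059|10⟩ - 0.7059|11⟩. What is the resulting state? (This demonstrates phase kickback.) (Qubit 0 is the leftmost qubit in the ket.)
-0.04078|00⟩ + 0.04078|01⟩ - 0.7059|10⟩ + 0.7059|11⟩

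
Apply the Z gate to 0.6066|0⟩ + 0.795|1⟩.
0.6066|0⟩ - 0.795|1⟩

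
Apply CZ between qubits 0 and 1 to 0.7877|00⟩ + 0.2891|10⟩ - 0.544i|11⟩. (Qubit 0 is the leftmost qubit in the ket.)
0.7877|00⟩ + 0.2891|10⟩ + 0.544i|11⟩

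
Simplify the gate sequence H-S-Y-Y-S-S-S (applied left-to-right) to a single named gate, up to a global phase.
H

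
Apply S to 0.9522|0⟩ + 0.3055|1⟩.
0.9522|0⟩ + 0.3055i|1⟩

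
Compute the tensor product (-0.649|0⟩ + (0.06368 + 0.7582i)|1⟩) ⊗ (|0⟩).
-0.649|00⟩ + (0.06368 + 0.7582i)|10⟩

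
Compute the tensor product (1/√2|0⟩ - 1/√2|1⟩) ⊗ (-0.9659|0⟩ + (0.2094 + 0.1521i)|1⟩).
-0.683|00⟩ + (0.1481 + 0.1076i)|01⟩ + 0.683|10⟩ + (-0.1481 - 0.1076i)|11⟩

amp(|b₁b₂…⟩) = product of the factor amplitudes for bits b₁, b₂, …; only kets whose every factor amplitude is nonzero survive.
|00⟩: (1/√2)(-0.9659) = -0.683
|01⟩: (1/√2)(0.2094 + 0.1521i) = (0.1481 + 0.1076i)
|10⟩: (-1/√2)(-0.9659) = 0.683
|11⟩: (-1/√2)(0.2094 + 0.1521i) = (-0.1481 - 0.1076i)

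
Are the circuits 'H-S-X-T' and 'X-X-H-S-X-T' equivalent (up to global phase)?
Yes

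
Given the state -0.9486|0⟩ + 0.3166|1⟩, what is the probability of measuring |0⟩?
0.8998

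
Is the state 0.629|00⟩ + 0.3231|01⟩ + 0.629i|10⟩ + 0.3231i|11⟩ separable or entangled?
Separable

Writing the state as a|00⟩ + b|01⟩ + c|10⟩ + d|11⟩, it is a product state iff ad − bc = 0.
Here (a, b, c, d) = (0.629, 0.3231, 0.629i, 0.3231i): ad − bc = (0.629)(0.3231i) − (0.3231)(0.629i) = 0, so the state is separable.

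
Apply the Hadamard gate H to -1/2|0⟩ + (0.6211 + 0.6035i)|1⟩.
(0.08563 + 0.4267i)|0⟩ + (-0.7927 - 0.4267i)|1⟩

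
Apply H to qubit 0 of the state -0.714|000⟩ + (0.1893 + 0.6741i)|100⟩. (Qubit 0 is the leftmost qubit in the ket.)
(-0.371 + 0.4767i)|000⟩ + (-0.6387 - 0.4767i)|100⟩

H on qubit 0 mixes each pair of kets that differ only in qubit 0: amplitudes (a, b) of (|…0…⟩, |…1…⟩) become ((a + b)/√2, (a − b)/√2). Kets absent from the input have amplitude 0.
(|000⟩, |100⟩): (a, b) = (-0.714, (0.1893 + 0.6741i)) → ((-0.371 + 0.4767i), (-0.6387 - 0.4767i))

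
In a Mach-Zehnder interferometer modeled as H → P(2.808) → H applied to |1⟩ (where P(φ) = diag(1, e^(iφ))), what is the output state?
(0.9724 - 0.1637i)|0⟩ + (0.02756 + 0.1637i)|1⟩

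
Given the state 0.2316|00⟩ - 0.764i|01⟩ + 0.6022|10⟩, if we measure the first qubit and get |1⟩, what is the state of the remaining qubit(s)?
|0⟩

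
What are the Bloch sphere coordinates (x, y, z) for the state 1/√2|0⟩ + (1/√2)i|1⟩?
(0, 1, 0)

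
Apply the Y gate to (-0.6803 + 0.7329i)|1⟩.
(0.7329 + 0.6803i)|0⟩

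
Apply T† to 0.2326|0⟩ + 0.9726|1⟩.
0.2326|0⟩ + (0.6877 - 0.6877i)|1⟩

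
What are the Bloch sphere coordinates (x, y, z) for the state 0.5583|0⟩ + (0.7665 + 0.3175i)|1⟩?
(0.8559, 0.3545, -0.3766)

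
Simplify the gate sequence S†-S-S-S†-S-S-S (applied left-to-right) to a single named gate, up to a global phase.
S†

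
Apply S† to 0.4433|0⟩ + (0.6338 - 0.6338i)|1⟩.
0.4433|0⟩ + (-0.6338 - 0.6338i)|1⟩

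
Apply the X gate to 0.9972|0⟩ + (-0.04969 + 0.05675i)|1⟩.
(-0.04969 + 0.05675i)|0⟩ + 0.9972|1⟩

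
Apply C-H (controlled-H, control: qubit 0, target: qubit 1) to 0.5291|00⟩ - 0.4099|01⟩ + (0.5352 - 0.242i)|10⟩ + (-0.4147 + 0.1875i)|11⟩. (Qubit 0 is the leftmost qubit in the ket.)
0.5291|00⟩ - 0.4099|01⟩ + (0.08521 - 0.03854i)|10⟩ + (0.6717 - 0.3037i)|11⟩

C-H leaves the control-|0⟩ kets |00⟩, |01⟩ unchanged and applies H to qubit 1 on the control-|1⟩ pair (|10⟩, |11⟩).
H = [[1/√2, 1/√2], [1/√2, -1/√2]].
With a = amp(|10⟩) = (0.5352 - 0.242i) and b = amp(|11⟩) = (-0.4147 + 0.1875i):
new amp(|10⟩) = (1/√2)·a + (1/√2)·b = (0.08521 - 0.03854i)
new amp(|11⟩) = (1/√2)·a + (-1/√2)·b = (0.6717 - 0.3037i)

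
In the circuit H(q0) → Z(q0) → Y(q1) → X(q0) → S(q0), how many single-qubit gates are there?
5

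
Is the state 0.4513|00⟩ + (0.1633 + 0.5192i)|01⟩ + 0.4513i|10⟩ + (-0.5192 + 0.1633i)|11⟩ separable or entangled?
Separable

Writing the state as a|00⟩ + b|01⟩ + c|10⟩ + d|11⟩, it is a product state iff ad − bc = 0.
Here (a, b, c, d) = (0.4513, (0.1633 + 0.5192i), 0.4513i, (-0.5192 + 0.1633i)): ad − bc = (0.4513)(-0.5192 + 0.1633i) − (0.1633 + 0.5192i)(0.4513i) = 0, so the state is separable.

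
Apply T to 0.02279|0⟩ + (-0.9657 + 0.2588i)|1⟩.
0.02279|0⟩ + (-0.8659 - 0.4999i)|1⟩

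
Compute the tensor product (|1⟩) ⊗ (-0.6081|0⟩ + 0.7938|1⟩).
-0.6081|10⟩ + 0.7938|11⟩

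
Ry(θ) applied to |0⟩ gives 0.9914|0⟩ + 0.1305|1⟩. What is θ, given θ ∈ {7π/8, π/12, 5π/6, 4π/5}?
π/12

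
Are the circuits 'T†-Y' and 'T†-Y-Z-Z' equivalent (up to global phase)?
Yes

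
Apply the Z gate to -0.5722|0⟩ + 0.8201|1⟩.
-0.5722|0⟩ - 0.8201|1⟩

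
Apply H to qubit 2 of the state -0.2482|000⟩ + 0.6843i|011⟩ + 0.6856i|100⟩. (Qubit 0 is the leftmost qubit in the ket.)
-0.1755|000⟩ - 0.1755|001⟩ + 0.4839i|010⟩ - 0.4839i|011⟩ + 0.4848i|100⟩ + 0.4848i|101⟩

H on qubit 2 mixes each pair of kets that differ only in qubit 2: amplitudes (a, b) of (|…0…⟩, |…1…⟩) become ((a + b)/√2, (a − b)/√2). Kets absent from the input have amplitude 0.
(|000⟩, |001⟩): (a, b) = (-0.2482, 0) → (-0.1755, -0.1755)
(|010⟩, |011⟩): (a, b) = (0, 0.6843i) → (0.4839i, -0.4839i)
(|100⟩, |101⟩): (a, b) = (0.6856i, 0) → (0.4848i, 0.4848i)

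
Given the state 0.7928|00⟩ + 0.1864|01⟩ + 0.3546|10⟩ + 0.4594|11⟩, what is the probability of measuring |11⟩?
0.211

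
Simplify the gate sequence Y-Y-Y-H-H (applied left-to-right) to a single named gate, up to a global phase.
Y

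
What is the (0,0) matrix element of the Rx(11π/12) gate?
0.1305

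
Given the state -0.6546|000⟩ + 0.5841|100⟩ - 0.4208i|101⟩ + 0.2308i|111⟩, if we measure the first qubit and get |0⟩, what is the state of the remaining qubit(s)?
-|00⟩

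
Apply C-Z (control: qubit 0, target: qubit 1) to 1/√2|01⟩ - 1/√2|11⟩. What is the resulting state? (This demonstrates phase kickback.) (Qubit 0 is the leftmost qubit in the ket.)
1/√2|01⟩ + 1/√2|11⟩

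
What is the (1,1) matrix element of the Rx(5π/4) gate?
-0.3827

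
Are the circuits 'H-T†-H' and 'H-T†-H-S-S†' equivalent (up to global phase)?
Yes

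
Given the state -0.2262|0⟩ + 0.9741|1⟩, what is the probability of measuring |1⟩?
0.9489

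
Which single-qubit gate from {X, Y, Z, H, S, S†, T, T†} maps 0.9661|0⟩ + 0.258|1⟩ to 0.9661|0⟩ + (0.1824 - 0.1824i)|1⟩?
T†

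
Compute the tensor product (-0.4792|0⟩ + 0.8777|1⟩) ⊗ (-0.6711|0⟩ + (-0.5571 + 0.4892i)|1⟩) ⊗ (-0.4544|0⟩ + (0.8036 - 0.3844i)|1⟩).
-0.1461|000⟩ + (0.2584 - 0.1236i)|001⟩ + (-0.1213 + 0.1065i)|010⟩ + (0.1244 - 0.291i)|011⟩ + 0.2677|100⟩ + (-0.4733 + 0.2264i)|101⟩ + (0.2222 - 0.1951i)|110⟩ + (-0.2279 + 0.533i)|111⟩

amp(|b₁b₂…⟩) = product of the factor amplitudes for bits b₁, b₂, …; only kets whose every factor amplitude is nonzero survive.
|000⟩: (-0.4792)(-0.6711)(-0.4544) = -0.1461
|001⟩: (-0.4792)(-0.6711)(0.8036 - 0.3844i) = (0.2584 - 0.1236i)
|010⟩: (-0.4792)(-0.5571 + 0.4892i)(-0.4544) = (-0.1213 + 0.1065i)
|011⟩: (-0.4792)(-0.5571 + 0.4892i)(0.8036 - 0.3844i) = (0.1244 - 0.291i)
|100⟩: (0.8777)(-0.6711)(-0.4544) = 0.2677
|101⟩: (0.8777)(-0.6711)(0.8036 - 0.3844i) = (-0.4733 + 0.2264i)
|110⟩: (0.8777)(-0.5571 + 0.4892i)(-0.4544) = (0.2222 - 0.1951i)
|111⟩: (0.8777)(-0.5571 + 0.4892i)(0.8036 - 0.3844i) = (-0.2279 + 0.533i)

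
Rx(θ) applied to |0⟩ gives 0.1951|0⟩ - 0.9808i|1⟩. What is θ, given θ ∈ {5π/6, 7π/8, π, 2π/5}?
7π/8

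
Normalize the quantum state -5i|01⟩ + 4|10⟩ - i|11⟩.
-0.7715i|01⟩ + 0.6172|10⟩ - 0.1543i|11⟩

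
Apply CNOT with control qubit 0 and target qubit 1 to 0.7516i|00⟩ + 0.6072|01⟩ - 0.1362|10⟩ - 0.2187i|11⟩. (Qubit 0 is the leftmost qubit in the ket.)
0.7516i|00⟩ + 0.6072|01⟩ - 0.2187i|10⟩ - 0.1362|11⟩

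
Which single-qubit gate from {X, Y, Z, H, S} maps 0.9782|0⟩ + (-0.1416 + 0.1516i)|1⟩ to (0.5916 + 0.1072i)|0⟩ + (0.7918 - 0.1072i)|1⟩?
H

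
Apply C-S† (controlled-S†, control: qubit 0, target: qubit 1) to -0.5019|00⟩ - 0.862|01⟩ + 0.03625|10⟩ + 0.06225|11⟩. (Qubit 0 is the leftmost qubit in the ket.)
-0.5019|00⟩ - 0.862|01⟩ + 0.03625|10⟩ - 0.06225i|11⟩

C-S† leaves the control-|0⟩ kets |00⟩, |01⟩ unchanged and applies S† to qubit 1 on the control-|1⟩ pair (|10⟩, |11⟩).
S† = [[1, 0], [0, -i]].
With a = amp(|10⟩) = 0.03625 and b = amp(|11⟩) = 0.06225:
new amp(|10⟩) = (1)·a = 0.03625
new amp(|11⟩) = (-i)·b = -0.06225i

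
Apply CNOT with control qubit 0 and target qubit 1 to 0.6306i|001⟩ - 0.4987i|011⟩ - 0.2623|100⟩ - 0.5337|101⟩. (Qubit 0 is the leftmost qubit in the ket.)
0.6306i|001⟩ - 0.4987i|011⟩ - 0.2623|110⟩ - 0.5337|111⟩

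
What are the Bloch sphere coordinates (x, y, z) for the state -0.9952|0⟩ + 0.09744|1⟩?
(-0.1939, 0, 0.9809)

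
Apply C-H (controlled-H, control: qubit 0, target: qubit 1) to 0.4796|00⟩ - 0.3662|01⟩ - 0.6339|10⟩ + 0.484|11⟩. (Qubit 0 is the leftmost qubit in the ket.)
0.4796|00⟩ - 0.3662|01⟩ - 0.106|10⟩ - 0.7905|11⟩

C-H leaves the control-|0⟩ kets |00⟩, |01⟩ unchanged and applies H to qubit 1 on the control-|1⟩ pair (|10⟩, |11⟩).
H = [[1/√2, 1/√2], [1/√2, -1/√2]].
With a = amp(|10⟩) = -0.6339 and b = amp(|11⟩) = 0.484:
new amp(|10⟩) = (1/√2)·a + (1/√2)·b = -0.106
new amp(|11⟩) = (1/√2)·a + (-1/√2)·b = -0.7905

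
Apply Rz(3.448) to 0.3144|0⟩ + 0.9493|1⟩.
(-0.04798 - 0.3107i)|0⟩ + (-0.1449 + 0.9382i)|1⟩

Rz(3.448) = [[e^(−iθ/2), 0], [0, e^(iθ/2)]] with e^(±iθ/2) = cos(θ/2) ± i·sin(θ/2); θ = 3.448, cos(θ/2) ≈ -0.152605, sin(θ/2) ≈ 0.988287.
With a = amp(|0⟩) = 0.3144 and b = amp(|1⟩) = 0.9493:
new amp(|0⟩) = (-0.152605 - 0.988287i)·a = (-0.04798 - 0.3107i)
new amp(|1⟩) = (-0.152605 + 0.988287i)·b = (-0.1449 + 0.9382i)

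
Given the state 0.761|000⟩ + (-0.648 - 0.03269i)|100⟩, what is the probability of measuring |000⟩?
0.5791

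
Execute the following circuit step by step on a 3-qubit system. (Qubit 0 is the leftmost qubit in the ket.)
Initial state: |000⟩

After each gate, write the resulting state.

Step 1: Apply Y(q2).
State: i|001⟩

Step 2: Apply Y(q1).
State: -|011⟩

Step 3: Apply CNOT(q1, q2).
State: -|010⟩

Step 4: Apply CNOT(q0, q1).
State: -|010⟩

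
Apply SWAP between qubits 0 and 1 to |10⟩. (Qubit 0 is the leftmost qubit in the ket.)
|01⟩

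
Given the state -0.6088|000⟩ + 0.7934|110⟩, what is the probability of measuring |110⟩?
0.6295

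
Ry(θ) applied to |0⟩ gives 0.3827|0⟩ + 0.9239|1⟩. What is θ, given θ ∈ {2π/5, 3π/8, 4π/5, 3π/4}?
3π/4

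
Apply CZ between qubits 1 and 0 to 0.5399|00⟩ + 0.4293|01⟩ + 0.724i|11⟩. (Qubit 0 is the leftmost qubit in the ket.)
0.5399|00⟩ + 0.4293|01⟩ - 0.724i|11⟩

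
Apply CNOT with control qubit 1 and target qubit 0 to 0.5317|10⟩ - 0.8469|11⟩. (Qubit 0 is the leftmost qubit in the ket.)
-0.8469|01⟩ + 0.5317|10⟩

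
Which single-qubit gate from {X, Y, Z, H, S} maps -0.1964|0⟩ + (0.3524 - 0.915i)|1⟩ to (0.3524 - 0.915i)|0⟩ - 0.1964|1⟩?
X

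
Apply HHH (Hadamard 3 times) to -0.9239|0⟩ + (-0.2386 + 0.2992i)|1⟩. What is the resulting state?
(-0.822 + 0.2116i)|0⟩ + (-0.4846 - 0.2116i)|1⟩

H² = I, so H^3 = H: a single Hadamard. With (a, b) = (-0.9239, (-0.2386 + 0.2992i)), H gives ((a + b)/√2, (a − b)/√2) = ((-0.822 + 0.2116i), (-0.4846 - 0.2116i)).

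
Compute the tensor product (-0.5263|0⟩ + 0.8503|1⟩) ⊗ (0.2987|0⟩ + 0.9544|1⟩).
-0.1572|00⟩ - 0.5023|01⟩ + 0.254|10⟩ + 0.8115|11⟩

amp(|b₁b₂…⟩) = product of the factor amplitudes for bits b₁, b₂, …; only kets whose every factor amplitude is nonzero survive.
|00⟩: (-0.5263)(0.2987) = -0.1572
|01⟩: (-0.5263)(0.9544) = -0.5023
|10⟩: (0.8503)(0.2987) = 0.254
|11⟩: (0.8503)(0.9544) = 0.8115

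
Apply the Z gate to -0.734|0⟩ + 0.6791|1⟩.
-0.734|0⟩ - 0.6791|1⟩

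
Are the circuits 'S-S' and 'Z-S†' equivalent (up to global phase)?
No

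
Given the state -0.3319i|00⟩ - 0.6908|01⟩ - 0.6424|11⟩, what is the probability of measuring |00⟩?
0.1102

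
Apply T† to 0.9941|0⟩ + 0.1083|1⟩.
0.9941|0⟩ + (0.07658 - 0.07658i)|1⟩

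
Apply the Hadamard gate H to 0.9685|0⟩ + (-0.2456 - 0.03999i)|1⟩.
(0.5112 - 0.02828i)|0⟩ + (0.8585 + 0.02828i)|1⟩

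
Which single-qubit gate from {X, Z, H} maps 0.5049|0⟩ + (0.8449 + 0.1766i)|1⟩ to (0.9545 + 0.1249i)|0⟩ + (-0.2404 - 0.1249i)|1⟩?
H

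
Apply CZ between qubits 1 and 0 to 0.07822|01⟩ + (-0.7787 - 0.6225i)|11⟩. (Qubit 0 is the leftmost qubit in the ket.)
0.07822|01⟩ + (0.7787 + 0.6225i)|11⟩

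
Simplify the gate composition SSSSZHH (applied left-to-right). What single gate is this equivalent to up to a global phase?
Z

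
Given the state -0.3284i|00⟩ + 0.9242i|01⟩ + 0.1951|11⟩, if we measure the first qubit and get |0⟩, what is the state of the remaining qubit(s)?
-0.3348i|0⟩ + 0.9423i|1⟩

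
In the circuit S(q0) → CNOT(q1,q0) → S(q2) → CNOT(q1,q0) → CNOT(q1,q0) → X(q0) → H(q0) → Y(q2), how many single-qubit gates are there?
5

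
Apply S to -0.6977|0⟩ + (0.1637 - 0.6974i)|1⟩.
-0.6977|0⟩ + (0.6974 + 0.1637i)|1⟩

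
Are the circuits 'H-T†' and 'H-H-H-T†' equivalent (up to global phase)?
Yes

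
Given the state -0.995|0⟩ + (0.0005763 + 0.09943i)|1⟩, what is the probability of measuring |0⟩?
0.99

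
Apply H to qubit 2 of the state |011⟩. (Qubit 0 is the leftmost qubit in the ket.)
1/√2|010⟩ - 1/√2|011⟩

H on qubit 2 mixes each pair of kets that differ only in qubit 2: amplitudes (a, b) of (|…0…⟩, |…1…⟩) become ((a + b)/√2, (a − b)/√2). Kets absent from the input have amplitude 0.
(|010⟩, |011⟩): (a, b) = (0, 1) → (1/√2, -1/√2)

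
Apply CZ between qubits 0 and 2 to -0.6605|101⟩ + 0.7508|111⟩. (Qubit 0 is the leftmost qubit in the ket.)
0.6605|101⟩ - 0.7508|111⟩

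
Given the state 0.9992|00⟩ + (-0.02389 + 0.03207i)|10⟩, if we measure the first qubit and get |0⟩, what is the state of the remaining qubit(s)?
|0⟩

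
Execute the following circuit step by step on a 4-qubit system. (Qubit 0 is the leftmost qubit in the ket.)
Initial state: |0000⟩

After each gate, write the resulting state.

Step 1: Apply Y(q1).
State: i|0100⟩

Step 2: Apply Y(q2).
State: -|0110⟩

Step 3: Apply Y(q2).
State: i|0100⟩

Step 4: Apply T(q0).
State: i|0100⟩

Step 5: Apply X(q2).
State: i|0110⟩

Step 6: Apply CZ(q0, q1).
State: i|0110⟩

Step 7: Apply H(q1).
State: (1/√2)i|0010⟩ - (1/√2)i|0110⟩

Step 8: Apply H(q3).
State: (1/2)i|0010⟩ + (1/2)i|0011⟩ - (1/2)i|0110⟩ - (1/2)i|0111⟩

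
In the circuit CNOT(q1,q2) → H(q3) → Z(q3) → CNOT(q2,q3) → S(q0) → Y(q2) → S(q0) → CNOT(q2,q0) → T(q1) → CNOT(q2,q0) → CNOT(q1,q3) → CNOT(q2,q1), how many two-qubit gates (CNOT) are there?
6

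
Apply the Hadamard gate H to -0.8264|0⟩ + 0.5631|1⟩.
-0.1862|0⟩ - 0.9825|1⟩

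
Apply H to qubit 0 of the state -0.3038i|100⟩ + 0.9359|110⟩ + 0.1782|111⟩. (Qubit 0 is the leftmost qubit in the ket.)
-0.2148i|000⟩ + 0.6618|010⟩ + 0.126|011⟩ + 0.2148i|100⟩ - 0.6618|110⟩ - 0.126|111⟩

H on qubit 0 mixes each pair of kets that differ only in qubit 0: amplitudes (a, b) of (|…0…⟩, |…1…⟩) become ((a + b)/√2, (a − b)/√2). Kets absent from the input have amplitude 0.
(|000⟩, |100⟩): (a, b) = (0, -0.3038i) → (-0.2148i, 0.2148i)
(|010⟩, |110⟩): (a, b) = (0, 0.9359) → (0.6618, -0.6618)
(|011⟩, |111⟩): (a, b) = (0, 0.1782) → (0.126, -0.126)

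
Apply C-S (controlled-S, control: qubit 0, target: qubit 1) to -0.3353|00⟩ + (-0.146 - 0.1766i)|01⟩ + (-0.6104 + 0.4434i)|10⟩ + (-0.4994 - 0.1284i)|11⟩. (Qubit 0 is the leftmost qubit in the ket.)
-0.3353|00⟩ + (-0.146 - 0.1766i)|01⟩ + (-0.6104 + 0.4434i)|10⟩ + (0.1284 - 0.4994i)|11⟩

C-S leaves the control-|0⟩ kets |00⟩, |01⟩ unchanged and applies S to qubit 1 on the control-|1⟩ pair (|10⟩, |11⟩).
S = [[1, 0], [0, i]].
With a = amp(|10⟩) = (-0.6104 + 0.4434i) and b = amp(|11⟩) = (-0.4994 - 0.1284i):
new amp(|10⟩) = (1)·a = (-0.6104 + 0.4434i)
new amp(|11⟩) = (i)·b = (0.1284 - 0.4994i)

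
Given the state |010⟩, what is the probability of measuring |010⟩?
1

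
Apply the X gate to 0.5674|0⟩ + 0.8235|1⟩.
0.8235|0⟩ + 0.5674|1⟩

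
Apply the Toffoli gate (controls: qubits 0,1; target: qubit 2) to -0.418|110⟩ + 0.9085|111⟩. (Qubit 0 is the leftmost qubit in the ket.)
0.9085|110⟩ - 0.418|111⟩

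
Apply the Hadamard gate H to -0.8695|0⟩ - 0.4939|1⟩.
-0.9641|0⟩ - 0.2656|1⟩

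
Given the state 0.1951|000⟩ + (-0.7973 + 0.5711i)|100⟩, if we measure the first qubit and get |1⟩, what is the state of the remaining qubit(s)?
(-0.813 + 0.5823i)|00⟩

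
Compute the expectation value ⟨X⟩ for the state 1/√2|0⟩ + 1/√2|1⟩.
1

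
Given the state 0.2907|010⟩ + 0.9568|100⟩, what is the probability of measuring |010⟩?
0.08451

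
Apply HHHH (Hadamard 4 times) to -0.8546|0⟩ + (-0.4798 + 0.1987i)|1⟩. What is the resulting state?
-0.8546|0⟩ + (-0.4798 + 0.1987i)|1⟩

H² = I, so an even number of Hadamards cancels: H^4 = I and the state is unchanged.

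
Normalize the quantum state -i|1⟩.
-i|1⟩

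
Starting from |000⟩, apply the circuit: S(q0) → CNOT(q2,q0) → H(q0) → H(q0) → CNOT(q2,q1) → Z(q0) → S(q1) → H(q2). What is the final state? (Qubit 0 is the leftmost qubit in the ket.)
1/√2|000⟩ + 1/√2|001⟩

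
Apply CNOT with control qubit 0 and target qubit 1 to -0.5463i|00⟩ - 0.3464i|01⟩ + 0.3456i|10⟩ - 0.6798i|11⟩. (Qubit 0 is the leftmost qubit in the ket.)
-0.5463i|00⟩ - 0.3464i|01⟩ - 0.6798i|10⟩ + 0.3456i|11⟩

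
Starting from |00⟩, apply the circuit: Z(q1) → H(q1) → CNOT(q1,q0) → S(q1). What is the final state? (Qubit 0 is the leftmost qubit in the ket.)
1/√2|00⟩ + (1/√2)i|11⟩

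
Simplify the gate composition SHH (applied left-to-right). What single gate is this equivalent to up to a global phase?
S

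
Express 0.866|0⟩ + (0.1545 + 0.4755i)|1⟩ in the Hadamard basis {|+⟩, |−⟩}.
(0.7216 + 0.3362i)|+⟩ + (0.5031 - 0.3362i)|−⟩

With |ψ⟩ = α|0⟩ + β|1⟩, the Hadamard-basis coefficients are ⟨+|ψ⟩ = (α + β)/√2 and ⟨−|ψ⟩ = (α − β)/√2.
Here α = 0.866, β = (0.1545 + 0.4755i): (α + β)/√2 = (0.7216 + 0.3362i), (α − β)/√2 = (0.5031 - 0.3362i).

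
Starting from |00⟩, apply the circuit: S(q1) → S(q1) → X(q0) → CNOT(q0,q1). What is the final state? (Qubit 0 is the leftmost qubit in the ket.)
|11⟩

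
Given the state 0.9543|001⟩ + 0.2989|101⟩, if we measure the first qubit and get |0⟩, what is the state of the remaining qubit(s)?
|01⟩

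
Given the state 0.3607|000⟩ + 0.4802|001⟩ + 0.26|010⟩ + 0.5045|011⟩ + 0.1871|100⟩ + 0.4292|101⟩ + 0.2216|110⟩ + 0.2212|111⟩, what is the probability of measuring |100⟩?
0.03501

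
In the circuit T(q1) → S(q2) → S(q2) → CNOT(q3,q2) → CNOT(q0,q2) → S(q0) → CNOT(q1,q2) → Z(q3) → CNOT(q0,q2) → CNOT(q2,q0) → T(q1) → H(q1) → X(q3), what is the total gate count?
13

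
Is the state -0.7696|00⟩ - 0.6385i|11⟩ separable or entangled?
Entangled

Writing the state as a|00⟩ + b|01⟩ + c|10⟩ + d|11⟩, it is a product state iff ad − bc = 0.
Here (a, b, c, d) = (-0.7696, 0, 0, -0.6385i): ad − bc = (-0.7696)(-0.6385i) − (0)(0) = 0.4914i ≠ 0, so the state is entangled.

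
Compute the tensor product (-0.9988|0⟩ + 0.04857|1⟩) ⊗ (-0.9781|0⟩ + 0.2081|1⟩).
0.9769|00⟩ - 0.2079|01⟩ - 0.04751|10⟩ + 0.01011|11⟩

amp(|b₁b₂…⟩) = product of the factor amplitudes for bits b₁, b₂, …; only kets whose every factor amplitude is nonzero survive.
|00⟩: (-0.9988)(-0.9781) = 0.9769
|01⟩: (-0.9988)(0.2081) = -0.2079
|10⟩: (0.04857)(-0.9781) = -0.04751
|11⟩: (0.04857)(0.2081) = 0.01011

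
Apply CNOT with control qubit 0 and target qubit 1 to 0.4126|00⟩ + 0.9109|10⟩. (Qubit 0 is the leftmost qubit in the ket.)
0.4126|00⟩ + 0.9109|11⟩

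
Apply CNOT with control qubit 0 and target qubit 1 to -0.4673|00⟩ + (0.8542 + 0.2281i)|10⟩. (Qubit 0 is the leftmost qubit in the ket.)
-0.4673|00⟩ + (0.8542 + 0.2281i)|11⟩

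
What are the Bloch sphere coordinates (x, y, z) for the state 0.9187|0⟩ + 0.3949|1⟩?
(0.7256, 0, 0.6881)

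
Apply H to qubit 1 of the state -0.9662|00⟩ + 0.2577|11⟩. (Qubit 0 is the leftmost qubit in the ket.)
-0.6832|00⟩ - 0.6832|01⟩ + 0.1822|10⟩ - 0.1822|11⟩

H on qubit 1 mixes each pair of kets that differ only in qubit 1: amplitudes (a, b) of (|…0…⟩, |…1…⟩) become ((a + b)/√2, (a − b)/√2). Kets absent from the input have amplitude 0.
(|00⟩, |01⟩): (a, b) = (-0.9662, 0) → (-0.6832, -0.6832)
(|10⟩, |11⟩): (a, b) = (0, 0.2577) → (0.1822, -0.1822)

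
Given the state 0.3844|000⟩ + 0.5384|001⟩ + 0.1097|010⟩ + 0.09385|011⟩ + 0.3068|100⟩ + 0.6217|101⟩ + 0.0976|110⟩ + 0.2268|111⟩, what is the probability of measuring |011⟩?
0.008808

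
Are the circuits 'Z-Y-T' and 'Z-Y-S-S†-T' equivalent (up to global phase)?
Yes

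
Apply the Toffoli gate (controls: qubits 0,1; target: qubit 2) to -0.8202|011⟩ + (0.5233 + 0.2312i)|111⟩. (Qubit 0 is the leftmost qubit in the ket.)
-0.8202|011⟩ + (0.5233 + 0.2312i)|110⟩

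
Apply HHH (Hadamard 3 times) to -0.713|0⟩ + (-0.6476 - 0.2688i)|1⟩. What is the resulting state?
(-0.9621 - 0.1901i)|0⟩ + (-0.04624 + 0.1901i)|1⟩

H² = I, so H^3 = H: a single Hadamard. With (a, b) = (-0.713, (-0.6476 - 0.2688i)), H gives ((a + b)/√2, (a − b)/√2) = ((-0.9621 - 0.1901i), (-0.04624 + 0.1901i)).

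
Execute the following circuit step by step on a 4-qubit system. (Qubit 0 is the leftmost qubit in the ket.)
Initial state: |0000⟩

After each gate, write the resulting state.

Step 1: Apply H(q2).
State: 1/√2|0000⟩ + 1/√2|0010⟩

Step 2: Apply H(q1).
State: 1/2|0000⟩ + 1/2|0010⟩ + 1/2|0100⟩ + 1/2|0110⟩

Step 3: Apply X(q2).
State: 1/2|0000⟩ + 1/2|0010⟩ + 1/2|0100⟩ + 1/2|0110⟩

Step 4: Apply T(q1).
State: 1/2|0000⟩ + 1/2|0010⟩ + (1/√8 + (1/√8)i)|0100⟩ + (1/√8 + (1/√8)i)|0110⟩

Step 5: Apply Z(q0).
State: 1/2|0000⟩ + 1/2|0010⟩ + (1/√8 + (1/√8)i)|0100⟩ + (1/√8 + (1/√8)i)|0110⟩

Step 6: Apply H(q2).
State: 1/√2|0000⟩ + (1/2 + (1/2)i)|0100⟩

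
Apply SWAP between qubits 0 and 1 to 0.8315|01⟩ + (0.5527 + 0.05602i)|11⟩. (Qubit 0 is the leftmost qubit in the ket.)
0.8315|10⟩ + (0.5527 + 0.05602i)|11⟩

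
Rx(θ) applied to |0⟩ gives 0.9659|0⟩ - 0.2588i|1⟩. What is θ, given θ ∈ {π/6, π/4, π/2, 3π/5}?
π/6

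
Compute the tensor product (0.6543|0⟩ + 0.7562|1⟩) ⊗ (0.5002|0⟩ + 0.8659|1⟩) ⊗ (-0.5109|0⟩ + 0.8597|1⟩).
-0.1672|000⟩ + 0.2814|001⟩ - 0.2895|010⟩ + 0.4871|011⟩ - 0.1932|100⟩ + 0.3252|101⟩ - 0.3345|110⟩ + 0.5629|111⟩

amp(|b₁b₂…⟩) = product of the factor amplitudes for bits b₁, b₂, …; only kets whose every factor amplitude is nonzero survive.
|000⟩: (0.6543)(0.5002)(-0.5109) = -0.1672
|001⟩: (0.6543)(0.5002)(0.8597) = 0.2814
|010⟩: (0.6543)(0.8659)(-0.5109) = -0.2895
|011⟩: (0.6543)(0.8659)(0.8597) = 0.4871
|100⟩: (0.7562)(0.5002)(-0.5109) = -0.1932
|101⟩: (0.7562)(0.5002)(0.8597) = 0.3252
|110⟩: (0.7562)(0.8659)(-0.5109) = -0.3345
|111⟩: (0.7562)(0.8659)(0.8597) = 0.5629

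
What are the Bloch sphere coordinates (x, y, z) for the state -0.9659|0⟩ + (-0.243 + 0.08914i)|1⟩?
(0.4694, -0.1722, 0.866)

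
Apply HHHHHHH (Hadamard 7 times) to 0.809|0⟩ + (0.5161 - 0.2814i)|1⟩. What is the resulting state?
(0.937 - 0.199i)|0⟩ + (0.2071 + 0.199i)|1⟩

H² = I, so H^7 = H: a single Hadamard. With (a, b) = (0.809, (0.5161 - 0.2814i)), H gives ((a + b)/√2, (a − b)/√2) = ((0.937 - 0.199i), (0.2071 + 0.199i)).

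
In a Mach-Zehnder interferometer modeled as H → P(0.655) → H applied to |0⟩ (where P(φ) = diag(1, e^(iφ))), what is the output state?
(0.8965 + 0.3046i)|0⟩ + (0.1035 - 0.3046i)|1⟩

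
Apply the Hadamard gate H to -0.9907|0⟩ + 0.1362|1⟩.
-0.6042|0⟩ - 0.7968|1⟩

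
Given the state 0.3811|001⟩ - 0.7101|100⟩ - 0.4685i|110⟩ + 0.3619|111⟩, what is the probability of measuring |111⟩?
0.131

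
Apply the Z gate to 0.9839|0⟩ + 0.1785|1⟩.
0.9839|0⟩ - 0.1785|1⟩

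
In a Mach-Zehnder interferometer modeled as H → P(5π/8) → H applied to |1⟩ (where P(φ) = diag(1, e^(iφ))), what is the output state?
(0.6913 - 0.4619i)|0⟩ + (0.3087 + 0.4619i)|1⟩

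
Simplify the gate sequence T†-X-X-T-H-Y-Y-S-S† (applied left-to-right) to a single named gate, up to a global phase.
H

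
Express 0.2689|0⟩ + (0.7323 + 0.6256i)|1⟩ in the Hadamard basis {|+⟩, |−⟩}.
(0.708 + 0.4424i)|+⟩ + (-0.3277 - 0.4424i)|−⟩

With |ψ⟩ = α|0⟩ + β|1⟩, the Hadamard-basis coefficients are ⟨+|ψ⟩ = (α + β)/√2 and ⟨−|ψ⟩ = (α − β)/√2.
Here α = 0.2689, β = (0.7323 + 0.6256i): (α + β)/√2 = (0.708 + 0.4424i), (α − β)/√2 = (-0.3277 - 0.4424i).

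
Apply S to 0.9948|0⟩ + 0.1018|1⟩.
0.9948|0⟩ + 0.1018i|1⟩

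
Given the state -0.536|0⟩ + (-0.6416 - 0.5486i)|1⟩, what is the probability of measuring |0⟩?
0.2873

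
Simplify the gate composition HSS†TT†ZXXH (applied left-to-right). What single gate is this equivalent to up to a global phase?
X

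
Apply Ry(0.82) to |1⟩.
-0.3986|0⟩ + 0.9171|1⟩

Ry(0.82) = [[cos(θ/2), −sin(θ/2)], [sin(θ/2), cos(θ/2)]]; θ = 0.82, cos(θ/2) ≈ 0.917121, sin(θ/2) ≈ 0.398609.
With a = amp(|0⟩) = 0 and b = amp(|1⟩) = 1:
new amp(|0⟩) = (0.917121)·a + (-0.398609)·b = -0.3986
new amp(|1⟩) = (0.398609)·a + (0.917121)·b = 0.9171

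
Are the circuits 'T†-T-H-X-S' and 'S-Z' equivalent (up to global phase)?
No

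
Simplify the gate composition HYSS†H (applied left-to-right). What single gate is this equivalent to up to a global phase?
Y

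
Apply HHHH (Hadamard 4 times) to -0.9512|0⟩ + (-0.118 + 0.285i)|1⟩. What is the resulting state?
-0.9512|0⟩ + (-0.118 + 0.285i)|1⟩

H² = I, so an even number of Hadamards cancels: H^4 = I and the state is unchanged.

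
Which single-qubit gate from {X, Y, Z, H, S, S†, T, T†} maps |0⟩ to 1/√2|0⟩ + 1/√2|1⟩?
H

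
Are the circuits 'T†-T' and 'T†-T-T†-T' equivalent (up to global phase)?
Yes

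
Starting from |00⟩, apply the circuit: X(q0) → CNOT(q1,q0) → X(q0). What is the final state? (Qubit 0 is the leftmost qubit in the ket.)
|00⟩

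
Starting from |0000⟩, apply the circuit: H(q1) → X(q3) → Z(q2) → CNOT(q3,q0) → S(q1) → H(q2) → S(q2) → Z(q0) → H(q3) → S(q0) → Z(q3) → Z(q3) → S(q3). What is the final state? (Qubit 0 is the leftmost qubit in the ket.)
-(1/√8)i|1000⟩ - 1/√8|1001⟩ + 1/√8|1010⟩ - (1/√8)i|1011⟩ + 1/√8|1100⟩ - (1/√8)i|1101⟩ + (1/√8)i|1110⟩ + 1/√8|1111⟩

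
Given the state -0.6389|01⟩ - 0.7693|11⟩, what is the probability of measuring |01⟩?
0.4082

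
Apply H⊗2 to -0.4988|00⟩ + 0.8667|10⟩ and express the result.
0.184|00⟩ + 0.184|01⟩ - 0.6828|10⟩ - 0.6828|11⟩

H⊗2 gives amp(|y⟩) = (1/2) Σ_x (−1)^(x·y) amp(|x⟩), where x·y is the number of positions in which both x and y have a 1.
|00⟩: (-0.4988 + 0.8667)/2 = 0.184
|01⟩: (-0.4988 + 0.8667)/2 = 0.184
|10⟩: (-0.4988 - 0.8667)/2 = -0.6828
|11⟩: (-0.4988 - 0.8667)/2 = -0.6828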